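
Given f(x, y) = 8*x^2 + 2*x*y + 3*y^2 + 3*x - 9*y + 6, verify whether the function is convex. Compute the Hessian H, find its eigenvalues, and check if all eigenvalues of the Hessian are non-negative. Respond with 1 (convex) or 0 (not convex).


The Hessian of f(x,y) = 8*x^2 + 2*x*y + 3*y^2 + 3*x - 9*y + 6 is:
H = [[16, 2], [2, 6]]
Trace = 16 + 6 = 22
Determinant = 16*6 - (2)^2 = 92
Discriminant = (22)^2 - 4*92 = 116.0
Eigenvalues: lambda_1 = 5.6148, lambda_2 = 16.3852
The function is convex.

1


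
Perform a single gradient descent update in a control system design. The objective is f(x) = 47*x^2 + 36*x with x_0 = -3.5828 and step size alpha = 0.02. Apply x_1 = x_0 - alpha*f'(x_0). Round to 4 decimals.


We compute the gradient at x_0 and apply the update.
f'(x) = 94*x + 36
f'(-3.5828) = 94*-3.5828 + 36 = -300.7832
x_1 = -3.5828 - 0.02*-300.7832 = 2.4329


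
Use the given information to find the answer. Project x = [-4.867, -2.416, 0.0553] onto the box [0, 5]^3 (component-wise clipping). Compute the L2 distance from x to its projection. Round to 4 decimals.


Project each component onto [0, 5].
clip(-4.867) = 0.0, clip(-2.416) = 0.0, clip(0.0553) = 0.0553
Projection = [0.0, 0.0, 0.0553]
Squared diffs: [23.6877, 5.8371, 0.0]
Distance = sqrt(29.5248) = 5.4337


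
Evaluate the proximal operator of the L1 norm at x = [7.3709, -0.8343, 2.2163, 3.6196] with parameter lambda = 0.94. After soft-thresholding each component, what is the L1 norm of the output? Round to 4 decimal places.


Soft-thresholding with lambda = 0.94:
prox(7.3709) = sign(7.3709)*max(|7.3709| - 0.94, 0) = 6.4309
prox(-0.8343) = sign(-0.8343)*max(|-0.8343| - 0.94, 0) = 0.0
prox(2.2163) = sign(2.2163)*max(|2.2163| - 0.94, 0) = 1.2763
prox(3.6196) = sign(3.6196)*max(|3.6196| - 0.94, 0) = 2.6796
prox(x) = [6.4309, 0.0, 1.2763, 2.6796]
||prox(x)||_1 = 6.4309 + 0.0 + 1.2763 + 2.6796 = 10.3868


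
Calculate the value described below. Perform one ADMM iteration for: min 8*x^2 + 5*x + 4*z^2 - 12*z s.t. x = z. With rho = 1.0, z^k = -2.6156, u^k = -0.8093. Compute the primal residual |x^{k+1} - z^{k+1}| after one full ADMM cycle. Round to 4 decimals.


ADMM iteration with rho = 1.0, z^k = -2.6156, u^k = -0.8093
Step 1: x-update.
Minimize 8*x^2 + 5*x + (1.0/2)*(x + 2.6156 - 0.8093)^2
FOC: (2*8 + 1.0)*x = -5 + 1.0*(-2.6156 + 0.8093)
x^{k+1} = -0.4004
Step 2: z-update.
Minimize 4*z^2 - 12*z + (1.0/2)*(-0.4004 - z - 0.8093)^2
FOC: (2*4 + 1.0)*z = 12 + 1.0*(-0.4004 - 0.8093)
z^{k+1} = 1.1989
Step 3: u-update.
u^{k+1} = -0.8093 - 0.4004 - 1.1989 = -2.4086
Step 4: Primal residual = |-0.4004 - 1.1989| = 1.5993


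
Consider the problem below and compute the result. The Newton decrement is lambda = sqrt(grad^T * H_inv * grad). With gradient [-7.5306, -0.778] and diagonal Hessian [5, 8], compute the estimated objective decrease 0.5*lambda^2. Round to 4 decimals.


Step 1: H is diagonal, so H^(-1) * g = [-1.5061, -0.0973].
Step 2: g^T H^(-1) g = sum_i g_i^2 / H_ii
  = (-7.5306)^2/5 + (-0.778)^2/8
  = 11.342 + 0.0757 = 11.4176
Step 3: Objective decrease = 0.5 * g^T H^(-1) g = 5.7088


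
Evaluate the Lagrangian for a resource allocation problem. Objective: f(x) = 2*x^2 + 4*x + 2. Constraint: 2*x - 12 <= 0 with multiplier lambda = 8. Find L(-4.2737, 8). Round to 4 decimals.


Step 1: Evaluate f(x).
f(-4.2737) = 2*(-4.2737)^2 + 4*(-4.2737) + 2 = 21.4342
Step 2: Evaluate g(x).
g(-4.2737) = 2*-4.2737 - 12 = -20.5474
Step 3: Compute Lagrangian.
L = 21.4342 + 8*-20.5474 = -142.945


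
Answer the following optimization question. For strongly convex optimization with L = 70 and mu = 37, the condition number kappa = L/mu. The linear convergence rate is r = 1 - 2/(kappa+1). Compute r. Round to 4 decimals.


Step 1: Compute the condition number.
kappa = L/mu = 70/37 = 1.8919
Step 2: Compute the convergence rate.
r = 1 - 2/(kappa + 1) = 1 - 2*mu/(L + mu) = (L - mu)/(L + mu) = 33/107 = 0.3084


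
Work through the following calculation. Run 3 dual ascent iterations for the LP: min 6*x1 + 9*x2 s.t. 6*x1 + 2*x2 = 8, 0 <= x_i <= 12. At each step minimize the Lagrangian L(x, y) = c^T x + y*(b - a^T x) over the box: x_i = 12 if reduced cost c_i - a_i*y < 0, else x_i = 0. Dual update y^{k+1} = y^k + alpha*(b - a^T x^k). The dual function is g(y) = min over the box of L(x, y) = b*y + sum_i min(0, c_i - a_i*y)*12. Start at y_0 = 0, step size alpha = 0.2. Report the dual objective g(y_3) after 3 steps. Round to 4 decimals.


Dual ascent for LP: min 6*x1 + 9*x2, 6*x1 + 2*x2 = 8, 0 <= x_i <= 12
Step 1: y^k = 0.0, reduced costs: (6.0, 9.0)
  x^k = (0.0, 0.0), subgradient = b - a^T x = 8.0
  y^{k+1} = 0.0 + 0.2*8.0 = 1.6
Step 2: y^k = 1.6, reduced costs: (-3.6, 5.8)
  x^k = (12.0, 0.0), subgradient = b - a^T x = -64.0
  y^{k+1} = 1.6 + 0.2*-64.0 = -11.2
Step 3: y^k = -11.2, reduced costs: (73.2, 31.4)
  x^k = (0.0, 0.0), subgradient = b - a^T x = 8.0
  y^{k+1} = -11.2 + 0.2*8.0 = -9.6
Dual objective at y_3 = -9.6: reduced costs (63.6, 28.2), box minimizer x = (0.0, 0.0)
g(y_3) = b*y + (c1 - a1*y)*x1 + (c2 - a2*y)*x2 = 8*(-9.6) + 63.6*0.0 + 28.2*0.0 = -76.8 + 0.0 + 0.0 = -76.8


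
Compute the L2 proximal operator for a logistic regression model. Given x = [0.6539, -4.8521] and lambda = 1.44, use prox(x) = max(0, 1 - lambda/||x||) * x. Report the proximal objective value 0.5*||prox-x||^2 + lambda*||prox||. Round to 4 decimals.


Step 1: Compute ||x||.
||x|| = 4.896
Step 2: Compute scaling factor.
scale = max(0, 1 - 1.44/4.896) = 0.7059
Step 3: prox(x) = [0.4616, -3.425]
||prox(x)|| = 3.456
Step 4: Proximal objective.
0.5*||prox-x||^2 = 1.0368
lambda*||prox|| = 4.9766
Total = 6.0134


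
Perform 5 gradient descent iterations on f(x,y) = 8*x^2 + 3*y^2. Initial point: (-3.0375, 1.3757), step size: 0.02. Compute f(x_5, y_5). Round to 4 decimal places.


Gradient descent on f(x,y) = 8*x^2 + 3*y^2.
Starting point: (-3.0375, 1.3757), alpha = 0.02
Step 1: grad_x = 2*8*-3.0375 = -48.6, grad_y = 2*3*1.3757 = 8.2542
  x_1 = -3.0375 - 0.02*-48.6 = -2.0655
  y_1 = 1.3757 - 0.02*8.2542 = 1.2106
Step 2: grad_x = 2*8*-2.0655 = -33.048, grad_y = 2*3*1.2106 = 7.2637
  x_2 = -2.0655 - 0.02*-33.048 = -1.4045
  y_2 = 1.2106 - 0.02*7.2637 = 1.0653
Step 3: grad_x = 2*8*-1.4045 = -22.4726, grad_y = 2*3*1.0653 = 6.3921
  x_3 = -1.4045 - 0.02*-22.4726 = -0.9551
  y_3 = 1.0653 - 0.02*6.3921 = 0.9375
Step 4: grad_x = 2*8*-0.9551 = -15.2814, grad_y = 2*3*0.9375 = 5.625
  x_4 = -0.9551 - 0.02*-15.2814 = -0.6495
  y_4 = 0.9375 - 0.02*5.625 = 0.825
Step 5: grad_x = 2*8*-0.6495 = -10.3913, grad_y = 2*3*0.825 = 4.95
  x_5 = -0.6495 - 0.02*-10.3913 = -0.4416
  y_5 = 0.825 - 0.02*4.95 = 0.726
f(-0.4416, 0.726) = 8*(-0.4416)^2 + 3*0.726^2 = 3.1415


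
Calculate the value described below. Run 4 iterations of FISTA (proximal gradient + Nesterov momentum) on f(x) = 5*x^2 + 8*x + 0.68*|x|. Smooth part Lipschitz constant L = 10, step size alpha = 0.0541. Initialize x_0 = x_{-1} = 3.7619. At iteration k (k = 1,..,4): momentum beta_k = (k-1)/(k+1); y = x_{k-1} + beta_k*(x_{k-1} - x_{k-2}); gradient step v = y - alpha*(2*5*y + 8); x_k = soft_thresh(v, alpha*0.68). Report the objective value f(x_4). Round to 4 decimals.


FISTA on f(x) = 5*x^2 + 8*x + 0.68*|x|
L = 10, alpha = 0.0541
Iteration 1: beta = 0.0, y = 3.7619 + 0.0*(3.7619 - 3.7619) = 3.7619
  grad(y) = 45.619, v = y - alpha*grad = 1.2939
  prox(v) = soft_thresh(1.2939, 0.0368) = 1.2571
Iteration 2: beta = 0.3333, y = 1.2571 + 0.3333*(1.2571 - 3.7619) = 0.4222
  grad(y) = 12.222, v = y - alpha*grad = -0.239
  prox(v) = soft_thresh(-0.239, 0.0368) = -0.2022
Iteration 3: beta = 0.5, y = -0.2022 + 0.5*(-0.2022 - 1.2571) = -0.9319
  grad(y) = -1.319, v = y - alpha*grad = -0.8605
  prox(v) = soft_thresh(-0.8605, 0.0368) = -0.8238
Iteration 4: beta = 0.6, y = -0.8238 + 0.6*(-0.8238 + 0.2022) = -1.1967
  grad(y) = -3.9667, v = y - alpha*grad = -0.9821
  prox(v) = soft_thresh(-0.9821, 0.0368) = -0.9453
f(x_4) = 5*(-0.9453)^2 + 8*(-0.9453) + 0.68*|-0.9453| = -2.4517


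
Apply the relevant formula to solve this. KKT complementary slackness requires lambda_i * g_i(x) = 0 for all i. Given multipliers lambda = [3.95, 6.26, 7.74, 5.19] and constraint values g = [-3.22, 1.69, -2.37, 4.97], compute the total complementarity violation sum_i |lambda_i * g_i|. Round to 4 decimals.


KKT complementary slackness check:
lambda_1 * g_1 = 3.95 * -3.22 = -12.719
lambda_2 * g_2 = 6.26 * 1.69 = 10.5794
lambda_3 * g_3 = 7.74 * -2.37 = -18.3438
lambda_4 * g_4 = 5.19 * 4.97 = 25.7943
Total violation = 12.719 + 10.5794 + 18.3438 + 25.7943 = 67.4365


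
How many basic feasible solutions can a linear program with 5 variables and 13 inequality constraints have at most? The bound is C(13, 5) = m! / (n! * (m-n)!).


Each vertex corresponds to some choice of n active constraints out of m, so the number of vertices is at most C(m, n) = m! / (n!(m-n)!).
m = 13, n = 5
Numerator: 13 * 12 * 11 * 10 * 9
Denominator: 5! = 120
C(13, 5) = 1287


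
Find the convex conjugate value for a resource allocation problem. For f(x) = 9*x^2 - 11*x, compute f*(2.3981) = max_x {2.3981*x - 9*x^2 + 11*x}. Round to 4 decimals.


f*(y) = sup_x {y*x - a*x^2 - b*x} = sup_x {(y-b)*x - a*x^2}
FOC: (y - b) - 2a*x = 0 => x* = (y - b)/(2a)
x* = (2.3981 + 11)/(2*9) = 0.7443
f*(2.3981) = (y-b)^2/(4a) = (2.3981 + 11)^2/(4*9)
= 179.5091/36 = 4.9864


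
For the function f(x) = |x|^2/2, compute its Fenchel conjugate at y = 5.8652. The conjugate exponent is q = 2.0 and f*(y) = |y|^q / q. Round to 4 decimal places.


The conjugate exponent q satisfies 1/p + 1/q = 1.
p = 2, so q = 2/(2 - 1) = 2.0
|y|^q = 5.8652^2.0 = 34.4006
f*(5.8652) = 34.4006 / 2.0 = 17.2003


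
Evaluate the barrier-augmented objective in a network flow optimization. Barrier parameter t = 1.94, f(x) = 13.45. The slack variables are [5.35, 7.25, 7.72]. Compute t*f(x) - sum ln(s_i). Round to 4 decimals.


Step 1: Compute log-barrier.
ln values: [1.6771, 1.981, 2.0438]
phi = -(1.6771 + 1.981 + 2.0438) = -5.7019
Step 2: Compute augmented objective.
t*f(x) = 1.94*13.45 = 26.093
Total = 26.093 - 5.7019 = 20.3911


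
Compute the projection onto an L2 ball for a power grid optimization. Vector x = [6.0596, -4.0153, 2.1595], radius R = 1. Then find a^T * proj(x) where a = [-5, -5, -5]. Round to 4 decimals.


Step 1: Compute ||x|| (intermediates to 6 decimals).
||x|| = sqrt(6.0596^2 + (-4.0153)^2 + 2.1595^2) = 7.583194
Step 2: Project.
Since ||x|| > R, scale = R/||x|| = 1/7.583194 = 0.131871, proj(x) = scale * x
proj(x) = [0.799086, -0.529502, 0.284775]
Step 3: Dot product.
a^T * proj(x) = -5*0.799086 - 5*(-0.529502) - 5*0.284775 = -2.7718


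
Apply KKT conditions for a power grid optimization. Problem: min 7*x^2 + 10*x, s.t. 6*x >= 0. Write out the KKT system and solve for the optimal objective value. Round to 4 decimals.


Step 1: Try lambda = 0 (constraint inactive).
x_unc = -10/(2*7) = -0.7143
Check: 6*-0.7143 = -4.2858 < 0 -- violated!
Step 2: Constraint must be active: 6*x = 0
x* = 0/6 = 0.0
lambda = (2*7*0.0 + 10)/6 = 1.6667
Step 3: Compute optimal value.
f(x*) = 7*0.0^2 + 10*0.0 = 0.0


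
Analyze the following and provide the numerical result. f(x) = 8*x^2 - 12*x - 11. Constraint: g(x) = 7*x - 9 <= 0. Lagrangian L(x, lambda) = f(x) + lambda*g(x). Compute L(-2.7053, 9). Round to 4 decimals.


Step 1: Evaluate f(x).
f(-2.7053) = 8*(-2.7053)^2 - 12*(-2.7053) - 11 = 80.0128
Step 2: Evaluate g(x).
g(-2.7053) = 7*-2.7053 - 9 = -27.9371
Step 3: Compute Lagrangian.
L = 80.0128 + 9*-27.9371 = -171.4211


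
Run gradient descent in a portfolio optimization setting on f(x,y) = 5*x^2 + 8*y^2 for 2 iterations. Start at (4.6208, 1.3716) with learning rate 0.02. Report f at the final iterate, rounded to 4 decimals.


Gradient descent on f(x,y) = 5*x^2 + 8*y^2.
Starting point: (4.6208, 1.3716), alpha = 0.02
Step 1: grad_x = 2*5*4.6208 = 46.208, grad_y = 2*8*1.3716 = 21.9456
  x_1 = 4.6208 - 0.02*46.208 = 3.6966
  y_1 = 1.3716 - 0.02*21.9456 = 0.9327
Step 2: grad_x = 2*5*3.6966 = 36.9664, grad_y = 2*8*0.9327 = 14.923
  x_2 = 3.6966 - 0.02*36.9664 = 2.9573
  y_2 = 0.9327 - 0.02*14.923 = 0.6342
f(2.9573, 0.6342) = 5*2.9573^2 + 8*0.6342^2 = 46.9464


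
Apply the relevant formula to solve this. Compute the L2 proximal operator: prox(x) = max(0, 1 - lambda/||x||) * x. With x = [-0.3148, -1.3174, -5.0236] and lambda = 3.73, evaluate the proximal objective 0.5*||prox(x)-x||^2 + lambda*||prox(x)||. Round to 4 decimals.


Step 1: Compute ||x||.
||x|| = 5.203
Step 2: Compute scaling factor.
scale = max(0, 1 - 3.73/5.203) = 0.2831
Step 3: prox(x) = [-0.0891, -0.373, -1.4222]
||prox(x)|| = 1.473
Step 4: Proximal objective.
0.5*||prox-x||^2 = 6.9565
lambda*||prox|| = 5.4943
Total = 12.4507


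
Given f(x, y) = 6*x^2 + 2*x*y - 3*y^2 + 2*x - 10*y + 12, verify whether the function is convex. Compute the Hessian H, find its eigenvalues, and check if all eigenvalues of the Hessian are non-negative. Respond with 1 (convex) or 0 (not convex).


The Hessian of f(x,y) = 6*x^2 + 2*x*y - 3*y^2 + 2*x - 10*y + 12 is:
H = [[12, 2], [2, -6]]
Trace = 12 - 6 = 6
Determinant = 12*-6 - (2)^2 = -76
Discriminant = (6)^2 - 4*-76 = 340.0
Eigenvalues: lambda_1 = -6.2195, lambda_2 = 12.2195
The function is not convex.

0


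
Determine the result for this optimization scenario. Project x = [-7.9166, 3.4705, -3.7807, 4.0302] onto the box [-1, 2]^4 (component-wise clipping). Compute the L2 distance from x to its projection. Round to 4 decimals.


Project each component onto [-1, 2].
clip(-7.9166) = -1.0, clip(3.4705) = 2.0, clip(-3.7807) = -1.0, clip(4.0302) = 2.0
Projection = [-1.0, 2.0, -1.0, 2.0]
Squared diffs: [47.8394, 2.1624, 7.7323, 4.1217]
Distance = sqrt(61.8558) = 7.8648


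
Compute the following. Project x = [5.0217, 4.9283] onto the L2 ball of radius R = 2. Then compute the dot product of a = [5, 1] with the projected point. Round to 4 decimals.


Step 1: Compute ||x|| (intermediates to 6 decimals).
||x|| = sqrt(5.0217^2 + 4.9283^2) = 7.036022
Step 2: Project.
Since ||x|| > R, scale = R/||x|| = 2/7.036022 = 0.284252, proj(x) = scale * x
proj(x) = [1.427428, 1.400879]
Step 3: Dot product.
a^T * proj(x) = 5*1.427428 + 1*1.400879 = 8.538


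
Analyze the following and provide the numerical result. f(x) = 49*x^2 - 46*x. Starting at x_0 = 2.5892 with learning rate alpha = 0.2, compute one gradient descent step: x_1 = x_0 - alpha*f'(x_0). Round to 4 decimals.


We compute the gradient at x_0 and apply the update.
f'(x) = 98*x - 46
f'(2.5892) = 98*2.5892 - 46 = 207.7416
x_1 = 2.5892 - 0.2*207.7416 = -38.9591


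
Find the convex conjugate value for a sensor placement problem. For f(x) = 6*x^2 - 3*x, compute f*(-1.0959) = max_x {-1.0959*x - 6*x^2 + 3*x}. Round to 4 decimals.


f*(y) = sup_x {y*x - a*x^2 - b*x} = sup_x {(y-b)*x - a*x^2}
FOC: (y - b) - 2a*x = 0 => x* = (y - b)/(2a)
x* = (-1.0959 + 3)/(2*6) = 0.1587
f*(-1.0959) = (y-b)^2/(4a) = (-1.0959 + 3)^2/(4*6)
= 3.6256/24 = 0.1511


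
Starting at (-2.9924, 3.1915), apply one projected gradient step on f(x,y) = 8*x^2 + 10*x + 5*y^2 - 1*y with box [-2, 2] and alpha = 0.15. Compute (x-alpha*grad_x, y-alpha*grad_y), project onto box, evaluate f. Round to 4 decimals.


Step 1: Compute gradient at (-2.9924, 3.1915).
grad_x = 2*8*-2.9924 + 10 = -37.8784
grad_y = 2*5*3.1915 - 1 = 30.915
Step 2: Gradient step.
x_raw = -2.9924 - 0.15*-37.8784 = 2.6894
y_raw = 3.1915 - 0.15*30.915 = -1.4458
Step 3: Project onto [-2, 2].
x_proj = clip(2.6894) = 2.0
y_proj = clip(-1.4458) = -1.4458
Step 4: Evaluate f.
f(2.0, -1.4458) = 63.8967


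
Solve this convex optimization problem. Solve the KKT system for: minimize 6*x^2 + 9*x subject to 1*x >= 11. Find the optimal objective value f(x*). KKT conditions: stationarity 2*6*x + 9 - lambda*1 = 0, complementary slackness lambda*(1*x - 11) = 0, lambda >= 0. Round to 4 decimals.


Step 1: Try lambda = 0 (constraint inactive).
x_unc = -9/(2*6) = -0.75
Check: 1*-0.75 = -0.75 < 11 -- violated!
Step 2: Constraint must be active: 1*x = 11
x* = 11/1 = 11.0
lambda = (2*6*11.0 + 9)/1 = 141.0
Step 3: Compute optimal value.
f(x*) = 6*11.0^2 + 9*11.0 = 825.0


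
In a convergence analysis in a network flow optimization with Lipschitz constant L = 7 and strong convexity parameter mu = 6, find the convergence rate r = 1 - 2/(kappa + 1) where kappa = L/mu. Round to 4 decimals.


Step 1: Compute the condition number.
kappa = L/mu = 7/6 = 1.1667
Step 2: Compute the convergence rate.
r = 1 - 2/(kappa + 1) = 1 - 2*mu/(L + mu) = (L - mu)/(L + mu) = 1/13 = 0.0769


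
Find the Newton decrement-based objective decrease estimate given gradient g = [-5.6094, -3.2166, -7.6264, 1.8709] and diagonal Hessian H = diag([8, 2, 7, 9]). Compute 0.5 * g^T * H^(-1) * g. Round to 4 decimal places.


Step 1: H is diagonal, so H^(-1) * g = [-0.7012, -1.6083, -1.0895, 0.2079].
Step 2: g^T H^(-1) g = sum_i g_i^2 / H_ii
  = (-5.6094)^2/8 + (-3.2166)^2/2 + (-7.6264)^2/7 + (1.8709)^2/9
  = 3.9332 + 5.1733 + 8.3089 + 0.3889 = 17.8042
Step 3: Objective decrease = 0.5 * g^T H^(-1) g = 8.9021


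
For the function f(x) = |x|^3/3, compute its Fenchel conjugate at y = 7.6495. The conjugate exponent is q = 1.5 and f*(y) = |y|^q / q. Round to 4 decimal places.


The conjugate exponent q satisfies 1/p + 1/q = 1.
p = 3, so q = 3/(3 - 1) = 1.5
|y|^q = 7.6495^1.5 = 21.1568
f*(7.6495) = 21.1568 / 1.5 = 14.1045


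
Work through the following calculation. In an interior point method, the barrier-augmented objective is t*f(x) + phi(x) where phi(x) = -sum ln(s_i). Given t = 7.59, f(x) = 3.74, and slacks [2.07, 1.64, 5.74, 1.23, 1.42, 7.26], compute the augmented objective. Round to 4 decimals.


Step 1: Compute log-barrier.
ln values: [0.7275, 0.4947, 1.7475, 0.207, 0.3507, 1.9824]
phi = -(0.7275 + 0.4947 + 1.7475 + 0.207 + 0.3507 + 1.9824) = -5.5098
Step 2: Compute augmented objective.
t*f(x) = 7.59*3.74 = 28.3866
Total = 28.3866 - 5.5098 = 22.8768


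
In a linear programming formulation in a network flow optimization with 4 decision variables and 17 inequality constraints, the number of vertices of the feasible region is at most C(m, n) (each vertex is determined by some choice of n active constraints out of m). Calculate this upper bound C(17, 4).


Each vertex corresponds to some choice of n active constraints out of m, so the number of vertices is at most C(m, n) = m! / (n!(m-n)!).
m = 17, n = 4
Numerator: 17 * 16 * 15 * 14
Denominator: 4! = 24
C(17, 4) = 2380


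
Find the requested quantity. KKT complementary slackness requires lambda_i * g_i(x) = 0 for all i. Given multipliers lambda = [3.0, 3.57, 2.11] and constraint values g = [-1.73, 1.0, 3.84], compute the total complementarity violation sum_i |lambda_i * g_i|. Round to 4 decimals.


KKT complementary slackness check:
lambda_1 * g_1 = 3.0 * -1.73 = -5.19
lambda_2 * g_2 = 3.57 * 1.0 = 3.57
lambda_3 * g_3 = 2.11 * 3.84 = 8.1024
Total violation = 5.19 + 3.57 + 8.1024 = 16.8624


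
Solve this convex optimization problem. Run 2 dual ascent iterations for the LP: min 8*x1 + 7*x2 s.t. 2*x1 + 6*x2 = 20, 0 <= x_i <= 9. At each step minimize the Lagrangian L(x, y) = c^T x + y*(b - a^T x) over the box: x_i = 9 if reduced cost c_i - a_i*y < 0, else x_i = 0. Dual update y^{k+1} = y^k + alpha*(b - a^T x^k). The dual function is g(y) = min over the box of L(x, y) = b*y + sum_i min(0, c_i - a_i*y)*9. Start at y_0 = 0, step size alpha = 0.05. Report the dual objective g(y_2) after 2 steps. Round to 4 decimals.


Dual ascent for LP: min 8*x1 + 7*x2, 2*x1 + 6*x2 = 20, 0 <= x_i <= 9
Step 1: y^k = 0.0, reduced costs: (8.0, 7.0)
  x^k = (0.0, 0.0), subgradient = b - a^T x = 20.0
  y^{k+1} = 0.0 + 0.05*20.0 = 1.0
Step 2: y^k = 1.0, reduced costs: (6.0, 1.0)
  x^k = (0.0, 0.0), subgradient = b - a^T x = 20.0
  y^{k+1} = 1.0 + 0.05*20.0 = 2.0
Dual objective at y_2 = 2.0: reduced costs (4.0, -5.0), box minimizer x = (0.0, 9.0)
g(y_2) = b*y + (c1 - a1*y)*x1 + (c2 - a2*y)*x2 = 20*2.0 + 4.0*0.0 + (-5.0)*9.0 = 40.0 + 0.0 - 45.0 = -5.0


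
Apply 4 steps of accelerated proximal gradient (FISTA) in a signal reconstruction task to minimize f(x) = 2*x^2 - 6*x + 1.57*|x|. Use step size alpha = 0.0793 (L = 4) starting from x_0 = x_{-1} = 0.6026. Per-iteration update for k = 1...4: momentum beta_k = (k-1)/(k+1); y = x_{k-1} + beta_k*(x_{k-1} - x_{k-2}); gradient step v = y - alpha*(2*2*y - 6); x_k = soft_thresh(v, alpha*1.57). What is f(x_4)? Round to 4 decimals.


FISTA on f(x) = 2*x^2 - 6*x + 1.57*|x|
L = 4, alpha = 0.0793
Iteration 1: beta = 0.0, y = 0.6026 + 0.0*(0.6026 - 0.6026) = 0.6026
  grad(y) = -3.5896, v = y - alpha*grad = 0.8873
  prox(v) = soft_thresh(0.8873, 0.1245) = 0.7628
Iteration 2: beta = 0.3333, y = 0.7628 + 0.3333*(0.7628 - 0.6026) = 0.8161
  grad(y) = -2.7354, v = y - alpha*grad = 1.0331
  prox(v) = soft_thresh(1.0331, 0.1245) = 0.9086
Iteration 3: beta = 0.5, y = 0.9086 + 0.5*(0.9086 - 0.7628) = 0.9815
  grad(y) = -2.0742, v = y - alpha*grad = 1.1459
  prox(v) = soft_thresh(1.1459, 0.1245) = 1.0214
Iteration 4: beta = 0.6, y = 1.0214 + 0.6*(1.0214 - 0.9086) = 1.0892
  grad(y) = -1.6433, v = y - alpha*grad = 1.2195
  prox(v) = soft_thresh(1.2195, 0.1245) = 1.095
f(x_4) = 2*1.095^2 - 6*1.095 + 1.57*|1.095| = -2.4528


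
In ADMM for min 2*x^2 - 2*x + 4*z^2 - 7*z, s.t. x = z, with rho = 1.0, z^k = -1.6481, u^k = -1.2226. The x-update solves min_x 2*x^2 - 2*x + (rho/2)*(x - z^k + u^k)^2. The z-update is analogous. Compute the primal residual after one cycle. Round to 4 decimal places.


ADMM iteration with rho = 1.0, z^k = -1.6481, u^k = -1.2226
Step 1: x-update.
Minimize 2*x^2 - 2*x + (1.0/2)*(x + 1.6481 - 1.2226)^2
FOC: (2*2 + 1.0)*x = 2 + 1.0*(-1.6481 + 1.2226)
x^{k+1} = 0.3149
Step 2: z-update.
Minimize 4*z^2 - 7*z + (1.0/2)*(0.3149 - z - 1.2226)^2
FOC: (2*4 + 1.0)*z = 7 + 1.0*(0.3149 - 1.2226)
z^{k+1} = 0.6769
Step 3: u-update.
u^{k+1} = -1.2226 + 0.3149 - 0.6769 = -1.5846
Step 4: Primal residual = |0.3149 - 0.6769| = 0.362


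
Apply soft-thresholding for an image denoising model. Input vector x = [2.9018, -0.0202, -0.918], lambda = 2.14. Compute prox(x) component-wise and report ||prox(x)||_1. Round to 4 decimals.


Soft-thresholding with lambda = 2.14:
prox(2.9018) = sign(2.9018)*max(|2.9018| - 2.14, 0) = 0.7618
prox(-0.0202) = sign(-0.0202)*max(|-0.0202| - 2.14, 0) = 0.0
prox(-0.918) = sign(-0.918)*max(|-0.918| - 2.14, 0) = 0.0
prox(x) = [0.7618, 0.0, 0.0]
||prox(x)||_1 = 0.7618 + 0.0 + 0.0 = 0.7618


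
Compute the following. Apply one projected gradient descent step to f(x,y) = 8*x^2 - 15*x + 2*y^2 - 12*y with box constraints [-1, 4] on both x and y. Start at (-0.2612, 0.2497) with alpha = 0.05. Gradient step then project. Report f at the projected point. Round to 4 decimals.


Step 1: Compute gradient at (-0.2612, 0.2497).
grad_x = 2*8*-0.2612 - 15 = -19.1792
grad_y = 2*2*0.2497 - 12 = -11.0012
Step 2: Gradient step.
x_raw = -0.2612 - 0.05*-19.1792 = 0.6978
y_raw = 0.2497 - 0.05*-11.0012 = 0.7998
Step 3: Project onto [-1, 4].
x_proj = clip(0.6978) = 0.6978
y_proj = clip(0.7998) = 0.7998
Step 4: Evaluate f.
f(0.6978, 0.7998) = -14.8893


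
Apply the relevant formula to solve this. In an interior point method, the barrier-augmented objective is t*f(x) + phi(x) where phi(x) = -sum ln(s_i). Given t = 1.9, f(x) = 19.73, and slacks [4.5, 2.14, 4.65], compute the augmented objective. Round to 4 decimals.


Step 1: Compute log-barrier.
ln values: [1.5041, 0.7608, 1.5369]
phi = -(1.5041 + 0.7608 + 1.5369) = -3.8018
Step 2: Compute augmented objective.
t*f(x) = 1.9*19.73 = 37.487
Total = 37.487 - 3.8018 = 33.6852


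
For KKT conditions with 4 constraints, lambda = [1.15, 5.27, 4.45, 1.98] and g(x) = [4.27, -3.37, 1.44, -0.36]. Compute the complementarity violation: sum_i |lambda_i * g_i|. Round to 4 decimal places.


KKT complementary slackness check:
lambda_1 * g_1 = 1.15 * 4.27 = 4.9105
lambda_2 * g_2 = 5.27 * -3.37 = -17.7599
lambda_3 * g_3 = 4.45 * 1.44 = 6.408
lambda_4 * g_4 = 1.98 * -0.36 = -0.7128
Total violation = 4.9105 + 17.7599 + 6.408 + 0.7128 = 29.7912


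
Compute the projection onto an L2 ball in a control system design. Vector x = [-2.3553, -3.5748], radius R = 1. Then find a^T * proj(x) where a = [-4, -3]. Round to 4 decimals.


Step 1: Compute ||x|| (intermediates to 6 decimals).
||x|| = sqrt((-2.3553)^2 + (-3.5748)^2) = 4.280962
Step 2: Project.
Since ||x|| > R, scale = R/||x|| = 1/4.280962 = 0.233592, proj(x) = scale * x
proj(x) = [-0.550179, -0.835045]
Step 3: Dot product.
a^T * proj(x) = -4*(-0.550179) - 3*(-0.835045) = 4.7059


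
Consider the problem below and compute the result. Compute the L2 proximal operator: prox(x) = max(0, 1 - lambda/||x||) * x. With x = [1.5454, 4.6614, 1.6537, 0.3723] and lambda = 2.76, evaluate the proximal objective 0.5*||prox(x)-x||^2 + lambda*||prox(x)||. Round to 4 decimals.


Step 1: Compute ||x||.
||x|| = 5.1952
Step 2: Compute scaling factor.
scale = max(0, 1 - 2.76/5.1952) = 0.4687
Step 3: prox(x) = [0.7244, 2.185, 0.7752, 0.1745]
||prox(x)|| = 2.4352
Step 4: Proximal objective.
0.5*||prox-x||^2 = 3.8088
lambda*||prox|| = 6.7212
Total = 10.53


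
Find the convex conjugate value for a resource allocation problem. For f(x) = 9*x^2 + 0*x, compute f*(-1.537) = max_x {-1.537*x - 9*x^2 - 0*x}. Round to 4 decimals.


f*(y) = sup_x {y*x - a*x^2 - b*x} = sup_x {(y-b)*x - a*x^2}
FOC: (y - b) - 2a*x = 0 => x* = (y - b)/(2a)
x* = (-1.537 - 0)/(2*9) = -0.0854
f*(-1.537) = (y-b)^2/(4a) = (-1.537 - 0)^2/(4*9)
= 2.3624/36 = 0.0656


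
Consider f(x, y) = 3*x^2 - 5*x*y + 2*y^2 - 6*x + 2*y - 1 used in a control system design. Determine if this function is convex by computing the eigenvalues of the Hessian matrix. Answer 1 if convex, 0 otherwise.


The Hessian of f(x,y) = 3*x^2 - 5*x*y + 2*y^2 - 6*x + 2*y - 1 is:
H = [[6, -5], [-5, 4]]
Trace = 6 + 4 = 10
Determinant = 6*4 - (-5)^2 = -1
Discriminant = (10)^2 - 4*-1 = 104.0
Eigenvalues: lambda_1 = -0.099, lambda_2 = 10.099
The function is not convex.

0


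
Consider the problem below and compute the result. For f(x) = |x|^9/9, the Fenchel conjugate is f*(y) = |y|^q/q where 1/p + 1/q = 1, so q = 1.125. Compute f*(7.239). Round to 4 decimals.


The conjugate exponent q satisfies 1/p + 1/q = 1.
p = 9, so q = 9/(9 - 1) = 1.125
|y|^q = 7.239^1.125 = 9.2713
f*(7.239) = 9.2713 / 1.125 = 8.2411


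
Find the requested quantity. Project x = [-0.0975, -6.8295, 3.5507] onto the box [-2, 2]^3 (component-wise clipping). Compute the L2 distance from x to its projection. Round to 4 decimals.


Project each component onto [-2, 2].
clip(-0.0975) = -0.0975, clip(-6.8295) = -2.0, clip(3.5507) = 2.0
Projection = [-0.0975, -2.0, 2.0]
Squared diffs: [0.0, 23.3241, 2.4047]
Distance = sqrt(25.7288) = 5.0724


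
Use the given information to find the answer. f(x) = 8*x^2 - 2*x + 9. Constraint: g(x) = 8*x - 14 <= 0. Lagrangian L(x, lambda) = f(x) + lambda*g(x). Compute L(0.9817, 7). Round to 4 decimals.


Step 1: Evaluate f(x).
f(0.9817) = 8*0.9817^2 - 2*0.9817 + 9 = 14.7465
Step 2: Evaluate g(x).
g(0.9817) = 8*0.9817 - 14 = -6.1464
Step 3: Compute Lagrangian.
L = 14.7465 + 7*-6.1464 = -28.2783


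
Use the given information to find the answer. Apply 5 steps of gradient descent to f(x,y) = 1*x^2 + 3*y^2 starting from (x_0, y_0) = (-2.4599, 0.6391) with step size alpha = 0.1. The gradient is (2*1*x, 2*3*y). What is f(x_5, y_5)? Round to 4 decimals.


Gradient descent on f(x,y) = 1*x^2 + 3*y^2.
Starting point: (-2.4599, 0.6391), alpha = 0.1
Step 1: grad_x = 2*1*-2.4599 = -4.9198, grad_y = 2*3*0.6391 = 3.8346
  x_1 = -2.4599 - 0.1*-4.9198 = -1.9679
  y_1 = 0.6391 - 0.1*3.8346 = 0.2556
Step 2: grad_x = 2*1*-1.9679 = -3.9358, grad_y = 2*3*0.2556 = 1.5338
  x_2 = -1.9679 - 0.1*-3.9358 = -1.5743
  y_2 = 0.2556 - 0.1*1.5338 = 0.1023
Step 3: grad_x = 2*1*-1.5743 = -3.1487, grad_y = 2*3*0.1023 = 0.6135
  x_3 = -1.5743 - 0.1*-3.1487 = -1.2595
  y_3 = 0.1023 - 0.1*0.6135 = 0.0409
Step 4: grad_x = 2*1*-1.2595 = -2.5189, grad_y = 2*3*0.0409 = 0.2454
  x_4 = -1.2595 - 0.1*-2.5189 = -1.0076
  y_4 = 0.0409 - 0.1*0.2454 = 0.0164
Step 5: grad_x = 2*1*-1.0076 = -2.0152, grad_y = 2*3*0.0164 = 0.0982
  x_5 = -1.0076 - 0.1*-2.0152 = -0.8061
  y_5 = 0.0164 - 0.1*0.0982 = 0.0065
f(-0.8061, 0.0065) = 1*(-0.8061)^2 + 3*0.0065^2 = 0.6499


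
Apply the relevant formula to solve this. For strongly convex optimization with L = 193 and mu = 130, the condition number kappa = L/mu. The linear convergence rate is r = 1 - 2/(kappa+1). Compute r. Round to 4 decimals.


Step 1: Compute the condition number.
kappa = L/mu = 193/130 = 1.4846
Step 2: Compute the convergence rate.
r = 1 - 2/(kappa + 1) = 1 - 2*mu/(L + mu) = (L - mu)/(L + mu) = 63/323 = 0.195


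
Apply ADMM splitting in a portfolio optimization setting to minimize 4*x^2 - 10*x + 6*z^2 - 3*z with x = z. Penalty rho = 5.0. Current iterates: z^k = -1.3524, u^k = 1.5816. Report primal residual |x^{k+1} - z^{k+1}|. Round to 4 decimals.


ADMM iteration with rho = 5.0, z^k = -1.3524, u^k = 1.5816
Step 1: x-update.
Minimize 4*x^2 - 10*x + (5.0/2)*(x + 1.3524 + 1.5816)^2
FOC: (2*4 + 5.0)*x = 10 + 5.0*(-1.3524 - 1.5816)
x^{k+1} = -0.3592
Step 2: z-update.
Minimize 6*z^2 - 3*z + (5.0/2)*(-0.3592 - z + 1.5816)^2
FOC: (2*6 + 5.0)*z = 3 + 5.0*(-0.3592 + 1.5816)
z^{k+1} = 0.536
Step 3: u-update.
u^{k+1} = 1.5816 - 0.3592 - 0.536 = 0.6864
Step 4: Primal residual = |-0.3592 - 0.536| = 0.8952


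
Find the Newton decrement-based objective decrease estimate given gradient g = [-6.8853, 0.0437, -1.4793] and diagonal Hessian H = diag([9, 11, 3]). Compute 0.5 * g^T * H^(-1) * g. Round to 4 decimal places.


Step 1: H is diagonal, so H^(-1) * g = [-0.765, 0.004, -0.4931].
Step 2: g^T H^(-1) g = sum_i g_i^2 / H_ii
  = (-6.8853)^2/9 + (0.0437)^2/11 + (-1.4793)^2/3
  = 5.2675 + 0.0002 + 0.7294 = 5.9971
Step 3: Objective decrease = 0.5 * g^T H^(-1) g = 2.9986


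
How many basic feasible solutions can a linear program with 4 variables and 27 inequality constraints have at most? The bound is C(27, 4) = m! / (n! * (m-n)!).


Each vertex corresponds to some choice of n active constraints out of m, so the number of vertices is at most C(m, n) = m! / (n!(m-n)!).
m = 27, n = 4
Numerator: 27 * 26 * 25 * 24
Denominator: 4! = 24
C(27, 4) = 17550


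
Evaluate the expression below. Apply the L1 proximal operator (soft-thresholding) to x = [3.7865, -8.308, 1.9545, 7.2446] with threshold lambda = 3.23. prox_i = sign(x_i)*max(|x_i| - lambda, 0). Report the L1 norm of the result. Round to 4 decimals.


Soft-thresholding with lambda = 3.23:
prox(3.7865) = sign(3.7865)*max(|3.7865| - 3.23, 0) = 0.5565
prox(-8.308) = sign(-8.308)*max(|-8.308| - 3.23, 0) = -5.078
prox(1.9545) = sign(1.9545)*max(|1.9545| - 3.23, 0) = 0.0
prox(7.2446) = sign(7.2446)*max(|7.2446| - 3.23, 0) = 4.0146
prox(x) = [0.5565, -5.078, 0.0, 4.0146]
||prox(x)||_1 = 0.5565 + 5.078 + 0.0 + 4.0146 = 9.6491


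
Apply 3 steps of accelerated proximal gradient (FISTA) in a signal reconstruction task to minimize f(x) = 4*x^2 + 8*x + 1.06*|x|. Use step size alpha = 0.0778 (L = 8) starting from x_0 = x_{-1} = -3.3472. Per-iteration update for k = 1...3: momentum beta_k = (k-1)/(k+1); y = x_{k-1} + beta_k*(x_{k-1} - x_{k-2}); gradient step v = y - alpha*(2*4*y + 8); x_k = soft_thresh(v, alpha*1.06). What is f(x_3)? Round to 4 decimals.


FISTA on f(x) = 4*x^2 + 8*x + 1.06*|x|
L = 8, alpha = 0.0778
Iteration 1: beta = 0.0, y = -3.3472 + 0.0*(-3.3472 + 3.3472) = -3.3472
  grad(y) = -18.7776, v = y - alpha*grad = -1.8863
  prox(v) = soft_thresh(-1.8863, 0.0825) = -1.8038
Iteration 2: beta = 0.3333, y = -1.8038 + 0.3333*(-1.8038 + 3.3472) = -1.2894
  grad(y) = -2.315, v = y - alpha*grad = -1.1093
  prox(v) = soft_thresh(-1.1093, 0.0825) = -1.0268
Iteration 3: beta = 0.5, y = -1.0268 + 0.5*(-1.0268 + 1.8038) = -0.6383
  grad(y) = 2.8937, v = y - alpha*grad = -0.8634
  prox(v) = soft_thresh(-0.8634, 0.0825) = -0.7809
f(x_3) = 4*(-0.7809)^2 + 8*(-0.7809) + 1.06*|-0.7809| = -2.9803


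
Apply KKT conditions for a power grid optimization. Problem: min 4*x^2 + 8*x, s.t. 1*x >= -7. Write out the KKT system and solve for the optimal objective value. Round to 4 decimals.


Step 1: Try lambda = 0 (constraint inactive).
Stationarity: 2*4*x + 8 = 0
x* = -8/(2*4) = -1.0
Check constraint: 1*-1.0 = -1.0 >= -7 -- satisfied.
Step 2: Compute optimal value.
f(x*) = 4*(-1.0)^2 + 8*(-1.0) = -4.0


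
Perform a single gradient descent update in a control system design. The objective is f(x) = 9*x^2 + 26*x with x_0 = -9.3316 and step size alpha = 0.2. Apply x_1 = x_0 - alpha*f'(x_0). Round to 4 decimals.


We compute the gradient at x_0 and apply the update.
f'(x) = 18*x + 26
f'(-9.3316) = 18*-9.3316 + 26 = -141.9688
x_1 = -9.3316 - 0.2*-141.9688 = 19.0622


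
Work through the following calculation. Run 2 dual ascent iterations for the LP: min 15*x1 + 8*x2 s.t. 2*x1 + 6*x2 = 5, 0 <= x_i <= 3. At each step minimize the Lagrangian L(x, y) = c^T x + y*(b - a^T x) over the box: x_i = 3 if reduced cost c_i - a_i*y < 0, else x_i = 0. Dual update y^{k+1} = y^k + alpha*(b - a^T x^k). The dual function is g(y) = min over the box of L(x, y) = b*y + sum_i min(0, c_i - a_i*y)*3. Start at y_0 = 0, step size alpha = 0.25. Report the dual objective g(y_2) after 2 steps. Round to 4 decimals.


Dual ascent for LP: min 15*x1 + 8*x2, 2*x1 + 6*x2 = 5, 0 <= x_i <= 3
Step 1: y^k = 0.0, reduced costs: (15.0, 8.0)
  x^k = (0.0, 0.0), subgradient = b - a^T x = 5.0
  y^{k+1} = 0.0 + 0.25*5.0 = 1.25
Step 2: y^k = 1.25, reduced costs: (12.5, 0.5)
  x^k = (0.0, 0.0), subgradient = b - a^T x = 5.0
  y^{k+1} = 1.25 + 0.25*5.0 = 2.5
Dual objective at y_2 = 2.5: reduced costs (10.0, -7.0), box minimizer x = (0.0, 3.0)
g(y_2) = b*y + (c1 - a1*y)*x1 + (c2 - a2*y)*x2 = 5*2.5 + 10.0*0.0 + (-7.0)*3.0 = 12.5 + 0.0 - 21.0 = -8.5


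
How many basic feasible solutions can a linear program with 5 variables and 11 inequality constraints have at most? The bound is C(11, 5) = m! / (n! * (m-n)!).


Each vertex corresponds to some choice of n active constraints out of m, so the number of vertices is at most C(m, n) = m! / (n!(m-n)!).
m = 11, n = 5
Numerator: 11 * 10 * 9 * 8 * 7
Denominator: 5! = 120
C(11, 5) = 462


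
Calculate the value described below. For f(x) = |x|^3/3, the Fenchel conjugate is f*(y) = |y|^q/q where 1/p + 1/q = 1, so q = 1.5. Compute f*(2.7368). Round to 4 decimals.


The conjugate exponent q satisfies 1/p + 1/q = 1.
p = 3, so q = 3/(3 - 1) = 1.5
|y|^q = 2.7368^1.5 = 4.5276
f*(2.7368) = 4.5276 / 1.5 = 3.0184


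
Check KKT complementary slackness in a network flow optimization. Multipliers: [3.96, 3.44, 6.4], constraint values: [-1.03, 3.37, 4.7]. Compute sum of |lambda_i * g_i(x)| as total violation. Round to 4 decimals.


KKT complementary slackness check:
lambda_1 * g_1 = 3.96 * -1.03 = -4.0788
lambda_2 * g_2 = 3.44 * 3.37 = 11.5928
lambda_3 * g_3 = 6.4 * 4.7 = 30.08
Total violation = 4.0788 + 11.5928 + 30.08 = 45.7516


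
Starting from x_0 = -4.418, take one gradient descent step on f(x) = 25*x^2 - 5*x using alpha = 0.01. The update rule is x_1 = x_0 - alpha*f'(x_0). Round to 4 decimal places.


We compute the gradient at x_0 and apply the update.
f'(x) = 50*x - 5
f'(-4.418) = 50*-4.418 - 5 = -225.9
x_1 = -4.418 - 0.01*-225.9 = -2.159


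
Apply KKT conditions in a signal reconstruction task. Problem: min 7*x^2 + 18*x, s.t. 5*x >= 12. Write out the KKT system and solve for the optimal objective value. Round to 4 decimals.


Step 1: Try lambda = 0 (constraint inactive).
x_unc = -18/(2*7) = -1.2857
Check: 5*-1.2857 = -6.4285 < 12 -- violated!
Step 2: Constraint must be active: 5*x = 12
x* = 12/5 = 2.4
lambda = (2*7*2.4 + 18)/5 = 10.32
Step 3: Compute optimal value.
f(x*) = 7*2.4^2 + 18*2.4 = 83.52


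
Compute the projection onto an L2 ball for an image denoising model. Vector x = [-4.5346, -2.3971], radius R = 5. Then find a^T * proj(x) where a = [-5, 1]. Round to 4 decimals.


Step 1: Compute ||x|| (intermediates to 6 decimals).
||x|| = sqrt((-4.5346)^2 + (-2.3971)^2) = 5.129199
Step 2: Project.
Since ||x|| > R, scale = R/||x|| = 5/5.129199 = 0.974811, proj(x) = scale * x
proj(x) = [-4.420378, -2.336719]
Step 3: Dot product.
a^T * proj(x) = -5*(-4.420378) + 1*(-2.336719) = 19.7652


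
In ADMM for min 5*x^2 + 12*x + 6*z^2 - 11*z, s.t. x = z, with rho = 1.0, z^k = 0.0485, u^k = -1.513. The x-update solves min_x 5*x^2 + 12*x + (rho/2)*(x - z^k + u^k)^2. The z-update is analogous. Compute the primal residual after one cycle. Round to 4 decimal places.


ADMM iteration with rho = 1.0, z^k = 0.0485, u^k = -1.513
Step 1: x-update.
Minimize 5*x^2 + 12*x + (1.0/2)*(x - 0.0485 - 1.513)^2
FOC: (2*5 + 1.0)*x = -12 + 1.0*(0.0485 + 1.513)
x^{k+1} = -0.949
Step 2: z-update.
Minimize 6*z^2 - 11*z + (1.0/2)*(-0.949 - z - 1.513)^2
FOC: (2*6 + 1.0)*z = 11 + 1.0*(-0.949 - 1.513)
z^{k+1} = 0.6568
Step 3: u-update.
u^{k+1} = -1.513 - 0.949 - 0.6568 = -3.1187
Step 4: Primal residual = |-0.949 - 0.6568| = 1.6057


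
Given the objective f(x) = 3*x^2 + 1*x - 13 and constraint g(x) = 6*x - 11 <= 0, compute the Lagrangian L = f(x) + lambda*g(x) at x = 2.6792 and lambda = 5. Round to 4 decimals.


Step 1: Evaluate f(x).
f(2.6792) = 3*2.6792^2 + 1*2.6792 - 13 = 11.2135
Step 2: Evaluate g(x).
g(2.6792) = 6*2.6792 - 11 = 5.0752
Step 3: Compute Lagrangian.
L = 11.2135 + 5*5.0752 = 36.5895


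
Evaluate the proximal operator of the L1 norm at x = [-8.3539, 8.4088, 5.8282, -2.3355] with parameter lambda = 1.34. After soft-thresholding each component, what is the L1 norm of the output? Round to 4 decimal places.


Soft-thresholding with lambda = 1.34:
prox(-8.3539) = sign(-8.3539)*max(|-8.3539| - 1.34, 0) = -7.0139
prox(8.4088) = sign(8.4088)*max(|8.4088| - 1.34, 0) = 7.0688
prox(5.8282) = sign(5.8282)*max(|5.8282| - 1.34, 0) = 4.4882
prox(-2.3355) = sign(-2.3355)*max(|-2.3355| - 1.34, 0) = -0.9955
prox(x) = [-7.0139, 7.0688, 4.4882, -0.9955]
||prox(x)||_1 = 7.0139 + 7.0688 + 4.4882 + 0.9955 = 19.5664


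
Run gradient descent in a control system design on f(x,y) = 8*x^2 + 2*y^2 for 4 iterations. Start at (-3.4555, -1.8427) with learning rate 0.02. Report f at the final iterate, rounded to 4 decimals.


Gradient descent on f(x,y) = 8*x^2 + 2*y^2.
Starting point: (-3.4555, -1.8427), alpha = 0.02
Step 1: grad_x = 2*8*-3.4555 = -55.288, grad_y = 2*2*-1.8427 = -7.3708
  x_1 = -3.4555 - 0.02*-55.288 = -2.3497
  y_1 = -1.8427 - 0.02*-7.3708 = -1.6953
Step 2: grad_x = 2*8*-2.3497 = -37.5958, grad_y = 2*2*-1.6953 = -6.7811
  x_2 = -2.3497 - 0.02*-37.5958 = -1.5978
  y_2 = -1.6953 - 0.02*-6.7811 = -1.5597
Step 3: grad_x = 2*8*-1.5978 = -25.5652, grad_y = 2*2*-1.5597 = -6.2386
  x_3 = -1.5978 - 0.02*-25.5652 = -1.0865
  y_3 = -1.5597 - 0.02*-6.2386 = -1.4349
Step 4: grad_x = 2*8*-1.0865 = -17.3843, grad_y = 2*2*-1.4349 = -5.7396
  x_4 = -1.0865 - 0.02*-17.3843 = -0.7388
  y_4 = -1.4349 - 0.02*-5.7396 = -1.3201
f(-0.7388, -1.3201) = 8*(-0.7388)^2 + 2*(-1.3201)^2 = 7.8523


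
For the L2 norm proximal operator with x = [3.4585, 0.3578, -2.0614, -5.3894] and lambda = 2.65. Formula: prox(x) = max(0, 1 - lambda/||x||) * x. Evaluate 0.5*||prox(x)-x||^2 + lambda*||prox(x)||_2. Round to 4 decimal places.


Step 1: Compute ||x||.
||x|| = 6.7368
Step 2: Compute scaling factor.
scale = max(0, 1 - 2.65/6.7368) = 0.6066
Step 3: prox(x) = [2.0981, 0.2171, -1.2505, -3.2694]
||prox(x)|| = 4.0868
Step 4: Proximal objective.
0.5*||prox-x||^2 = 3.5113
lambda*||prox|| = 10.83
Total = 14.3412


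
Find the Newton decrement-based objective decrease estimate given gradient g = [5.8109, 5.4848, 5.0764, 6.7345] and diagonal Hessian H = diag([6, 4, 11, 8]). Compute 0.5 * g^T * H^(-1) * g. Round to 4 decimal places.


Step 1: H is diagonal, so H^(-1) * g = [0.9685, 1.3712, 0.4615, 0.8418].
Step 2: g^T H^(-1) g = sum_i g_i^2 / H_ii
  = (5.8109)^2/6 + (5.4848)^2/4 + (5.0764)^2/11 + (6.7345)^2/8
  = 5.6278 + 7.5208 + 2.3427 + 5.6692 = 21.1604
Step 3: Objective decrease = 0.5 * g^T H^(-1) g = 10.5802


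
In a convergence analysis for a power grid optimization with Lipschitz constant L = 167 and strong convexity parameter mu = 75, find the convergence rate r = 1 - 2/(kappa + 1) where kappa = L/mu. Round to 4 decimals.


Step 1: Compute the condition number.
kappa = L/mu = 167/75 = 2.2267
Step 2: Compute the convergence rate.
r = 1 - 2/(kappa + 1) = 1 - 2*mu/(L + mu) = (L - mu)/(L + mu) = 92/242 = 0.3802
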